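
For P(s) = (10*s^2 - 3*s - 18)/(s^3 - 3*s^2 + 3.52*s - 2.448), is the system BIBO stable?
Denominator: s^3 - 3*s^2 + 3.52*s - 2.448 = (s - 1.8)(s^2 - 1.2*s + 1.36). Poles: 0.6 + 1j, 0.6 - 1j, 1.8. All Re(p)<0: No (unstable)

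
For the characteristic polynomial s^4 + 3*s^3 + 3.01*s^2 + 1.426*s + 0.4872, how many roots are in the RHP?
s^4 + 3*s^3 + 3.01*s^2 + 1.426*s + 0.4872 = (s + 1.2)(s + 1.4)(s^2 + 0.4*s + 0.29). Poles: -0.2 + 0.5j, -0.2 - 0.5j, -1.2, -1.4. RHP poles (Re>0): 0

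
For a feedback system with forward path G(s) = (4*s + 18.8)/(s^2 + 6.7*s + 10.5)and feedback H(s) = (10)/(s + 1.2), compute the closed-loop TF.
Closed-loop T = G/(1+GH).
Numerator: G_num * H_den = 4*s^2 + 23.6*s + 22.56.
Denominator: G_den * H_den + G_num * H_num = (s^3 + 7.9*s^2 + 18.54*s + 12.6) + (40*s + 188) = s^3 + 7.9*s^2 + 58.54*s + 200.6.
T(s) = (4*s^2 + 23.6*s + 22.56)/(s^3 + 7.9*s^2 + 58.54*s + 200.6)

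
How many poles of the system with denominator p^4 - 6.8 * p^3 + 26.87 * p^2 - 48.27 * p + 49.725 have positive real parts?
p^4 - 6.8*p^3 + 26.87*p^2 - 48.27*p + 49.725 = (p^2 - 4.2*p + 11.7)(p^2 - 2.6*p + 4.25). Poles: 1.3 + 1.6j, 1.3 - 1.6j, 2.1 + 2.7j, 2.1 - 2.7j. RHP poles (Re>0): 4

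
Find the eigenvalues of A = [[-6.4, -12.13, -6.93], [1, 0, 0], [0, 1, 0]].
Eigenvalues solve det(λI - A) = 0.
Characteristic polynomial: λ^3 + 6.4*λ^2 + 12.13*λ + 6.93 = 0.
Factor: (λ + 1.8)(λ + 3.5)(λ + 1.1) = 0.
Roots: -1.1, -1.8, -3.5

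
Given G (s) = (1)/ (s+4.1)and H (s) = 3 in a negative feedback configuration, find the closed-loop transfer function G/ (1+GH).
Closed-loop T = G/(1+GH).
Numerator: G_num * H_den = 1.
Denominator: G_den * H_den + G_num * H_num = (s + 4.1) + (3) = s + 7.1.
T(s) = (1)/(s + 7.1)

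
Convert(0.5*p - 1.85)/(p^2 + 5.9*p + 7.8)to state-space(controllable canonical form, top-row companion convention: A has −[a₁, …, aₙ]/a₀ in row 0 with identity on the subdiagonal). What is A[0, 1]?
Reachable canonical form for den = p^2 + 5.9*p + 7.8: top row of A = -[a₁,a₂,...,aₙ]/a₀, ones on the subdiagonal, zeros elsewhere.
A = [[-5.9, -7.8], [1, 0]].
A[0,1] = -7.8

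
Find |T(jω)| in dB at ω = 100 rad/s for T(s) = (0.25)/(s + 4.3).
Substitute s = j*100: T(j100) = 0.000107302 - 0.00249539j.
|T(j100)| = sqrt(Re² + Im²) = 0.002498.
20*log₁₀(0.002498) = -52.05 dB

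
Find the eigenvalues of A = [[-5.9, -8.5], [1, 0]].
Eigenvalues solve det(λI - A) = 0.
Characteristic polynomial: λ^2 + 5.9*λ + 8.5 = 0.
Factor: (λ + 2.5)(λ + 3.4) = 0.
Roots: -2.5, -3.4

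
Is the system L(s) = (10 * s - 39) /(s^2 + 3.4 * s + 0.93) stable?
Denominator: s^2 + 3.4*s + 0.93 = (s + 3.1)(s + 0.3). Poles: -0.3, -3.1. All Re(p)<0: Yes (stable)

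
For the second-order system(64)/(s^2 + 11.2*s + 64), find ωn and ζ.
Standard form: ωn²/(s²+2ζωn·s+ωn²).
const=64=ωn² → ωn=8, s coeff=11.2=2ζωn → ζ=0.7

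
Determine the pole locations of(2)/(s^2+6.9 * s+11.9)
Set denominator = 0: s^2 + 6.9*s + 11.9 = (s + 3.4)(s + 3.5) = 0 → Poles: -3.4, -3.5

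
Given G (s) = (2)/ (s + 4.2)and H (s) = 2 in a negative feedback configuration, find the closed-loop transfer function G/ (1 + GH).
Closed-loop T = G/(1+GH).
Numerator: G_num * H_den = 2.
Denominator: G_den * H_den + G_num * H_num = (s + 4.2) + (4) = s + 8.2.
T(s) = (2)/(s + 8.2)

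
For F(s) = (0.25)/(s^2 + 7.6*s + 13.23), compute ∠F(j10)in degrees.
Substitute s = j*10: F(j10) = -0.0016304 - 0.00142803j.
∠F(j10) = atan2(Im, Re) = atan2(-0.00142803, -0.0016304) = -138.79°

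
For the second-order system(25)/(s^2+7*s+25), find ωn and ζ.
Standard form: ωn²/(s²+2ζωn·s+ωn²).
const=25=ωn² → ωn=5, s coeff=7=2ζωn → ζ=0.7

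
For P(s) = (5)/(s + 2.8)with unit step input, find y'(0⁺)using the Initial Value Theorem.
IVT: y'(0⁺) = lim_{s→∞} s²·Y(s) = lim_{s→∞} s·P(s).
deg(num) = 0, deg(den) = 1, relative degree = 1, so s·P(s) → (leading num)/(leading den) = 5/1 = 5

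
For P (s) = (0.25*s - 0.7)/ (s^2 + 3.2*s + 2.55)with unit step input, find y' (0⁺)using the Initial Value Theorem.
IVT: y'(0⁺) = lim_{s→∞} s²·Y(s) = lim_{s→∞} s·P(s).
deg(num) = 1, deg(den) = 2, relative degree = 1, so s·P(s) → (leading num)/(leading den) = 0.25/1 = 0.25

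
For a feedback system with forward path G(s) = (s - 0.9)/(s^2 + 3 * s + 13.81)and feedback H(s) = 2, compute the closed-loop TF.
Closed-loop T = G/(1+GH).
Numerator: G_num * H_den = s - 0.9.
Denominator: G_den * H_den + G_num * H_num = (s^2 + 3*s + 13.81) + (2*s - 1.8) = s^2 + 5*s + 12.01.
T(s) = (s - 0.9)/(s^2 + 5*s + 12.01)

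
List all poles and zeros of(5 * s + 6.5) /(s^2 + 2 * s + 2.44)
Set denominator = 0: s^2 + 2*s + 2.44 = 0 → Poles: -1 + 1.2j, -1 - 1.2j
Set numerator = 0: 5*s + 6.5 = 0 → Zeros: -1.3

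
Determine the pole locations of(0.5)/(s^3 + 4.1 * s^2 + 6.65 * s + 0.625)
Set denominator = 0: s^3 + 4.1*s^2 + 6.65*s + 0.625 = (s + 0.1)(s^2 + 4*s + 6.25) = 0 → Poles: -0.1, -2 + 1.5j, -2 - 1.5j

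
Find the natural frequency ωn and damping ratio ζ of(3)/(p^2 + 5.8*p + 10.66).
Underdamped: complex pole -2.9 + 1.5j. ωn = |pole| = 3.265, ζ = -Re(pole)/ωn = 0.8882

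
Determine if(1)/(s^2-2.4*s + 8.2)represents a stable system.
Denominator: s^2 - 2.4*s + 8.2. Poles: 1.2 + 2.6j, 1.2 - 2.6j. All Re(p)<0: No (unstable)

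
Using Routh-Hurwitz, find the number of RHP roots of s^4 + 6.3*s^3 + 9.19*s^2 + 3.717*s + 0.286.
Routh array:
s^4: [1, 9.19, 0.286]; s^3: [6.3, 3.717]; s^2: [8.6, 0.286]; s^1: [3.50749]; s^0: [0.286]
First column: [1, 6.3, 8.6, 3.50749, 0.286]. Sign changes = RHP roots = 0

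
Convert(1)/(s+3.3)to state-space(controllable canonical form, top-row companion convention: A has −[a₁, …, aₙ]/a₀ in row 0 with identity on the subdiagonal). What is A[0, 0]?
Reachable canonical form for den = s + 3.3: top row of A = -[a₁,a₂,...,aₙ]/a₀, ones on the subdiagonal, zeros elsewhere.
A = [[-3.3]].
A[0,0] = -3.3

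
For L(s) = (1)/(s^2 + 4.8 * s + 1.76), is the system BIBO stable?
Denominator: s^2 + 4.8*s + 1.76 = (s + 4.4)(s + 0.4). Poles: -0.4, -4.4. All Re(p)<0: Yes (stable)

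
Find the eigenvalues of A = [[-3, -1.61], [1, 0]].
Eigenvalues solve det(λI - A) = 0.
Characteristic polynomial: λ^2 + 3*λ + 1.61 = 0.
Factor: (λ + 2.3)(λ + 0.7) = 0.
Roots: -0.7, -2.3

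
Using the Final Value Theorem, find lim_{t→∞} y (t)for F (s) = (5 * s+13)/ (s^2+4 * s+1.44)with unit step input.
FVT: lim_{t→∞} y(t) = lim_{s→0} s*Y(s) where Y(s) = F(s)/s.
= lim_{s→0} F(s) = F(0) = num(0)/den(0) = 13/1.44 = 9.028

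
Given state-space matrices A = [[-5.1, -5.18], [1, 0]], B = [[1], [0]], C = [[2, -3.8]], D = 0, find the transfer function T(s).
T(s) = C(sI - A)⁻¹B + D.
Characteristic polynomial det(sI - A) = s^2 + 5.1*s + 5.18.
Numerator from C·adj(sI-A)·B + D·det(sI-A) = 2*s - 3.8.
T(s) = (2*s - 3.8)/(s^2 + 5.1*s + 5.18)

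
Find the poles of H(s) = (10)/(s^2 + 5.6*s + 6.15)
Set denominator = 0: s^2 + 5.6*s + 6.15 = (s + 1.5)(s + 4.1) = 0 → Poles: -1.5, -4.1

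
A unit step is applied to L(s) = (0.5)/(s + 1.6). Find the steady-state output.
FVT: lim_{t→∞} y(t) = lim_{s→0} s*Y(s) where Y(s) = L(s)/s.
= lim_{s→0} L(s) = L(0) = num(0)/den(0) = 0.5/1.6 = 0.3125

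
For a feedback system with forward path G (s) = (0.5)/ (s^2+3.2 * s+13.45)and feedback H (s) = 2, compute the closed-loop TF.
Closed-loop T = G/(1+GH).
Numerator: G_num * H_den = 0.5.
Denominator: G_den * H_den + G_num * H_num = (s^2 + 3.2*s + 13.45) + (1) = s^2 + 3.2*s + 14.45.
T(s) = (0.5)/(s^2 + 3.2*s + 14.45)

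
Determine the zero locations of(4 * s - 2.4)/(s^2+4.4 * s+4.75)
Set numerator = 0: 4*s - 2.4 = 0 → Zeros: 0.6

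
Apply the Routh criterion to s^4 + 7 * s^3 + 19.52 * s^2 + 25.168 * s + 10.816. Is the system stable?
Routh array:
s^4: [1, 19.52, 10.816]; s^3: [7, 25.168]; s^2: [15.9246, 10.816]; s^1: [20.4136]; s^0: [10.816]
First column: [1, 7, 15.9246, 20.4136, 10.816]. Sign changes = 0.
Yes, stable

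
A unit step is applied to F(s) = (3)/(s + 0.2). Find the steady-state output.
FVT: lim_{t→∞} y(t) = lim_{s→0} s*Y(s) where Y(s) = F(s)/s.
= lim_{s→0} F(s) = F(0) = num(0)/den(0) = 3/0.2 = 15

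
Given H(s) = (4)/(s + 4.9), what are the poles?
Set denominator = 0: s + 4.9 = 0 → Poles: -4.9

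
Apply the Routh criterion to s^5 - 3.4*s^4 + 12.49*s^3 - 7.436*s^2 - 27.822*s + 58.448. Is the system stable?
Routh array:
s^5: [1, 12.49, -27.822]; s^4: [-3.4, -7.436, 58.448]; s^3: [10.3029, -10.6314]; s^2: [-10.9444, 58.448]; s^1: [44.3909]; s^0: [58.448]
First column: [1, -3.4, 10.3029, -10.9444, 44.3909, 58.448]. Sign changes = 4.
No, unstable (4 RHP root(s))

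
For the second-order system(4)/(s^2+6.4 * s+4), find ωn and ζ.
Standard form: ωn²/(s²+2ζωn·s+ωn²).
const=4=ωn² → ωn=2, s coeff=6.4=2ζωn → ζ=1.6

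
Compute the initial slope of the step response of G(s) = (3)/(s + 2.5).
IVT: y'(0⁺) = lim_{s→∞} s²·Y(s) = lim_{s→∞} s·G(s).
deg(num) = 0, deg(den) = 1, relative degree = 1, so s·G(s) → (leading num)/(leading den) = 3/1 = 3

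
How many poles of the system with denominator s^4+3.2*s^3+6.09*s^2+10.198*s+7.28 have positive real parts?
s^4 + 3.2*s^3 + 6.09*s^2 + 10.198*s + 7.28 = (s + 1.4)(s + 1.6)(s^2 + 0.2*s + 3.25). Poles: -0.1 + 1.8j, -0.1 - 1.8j, -1.4, -1.6. RHP poles (Re>0): 0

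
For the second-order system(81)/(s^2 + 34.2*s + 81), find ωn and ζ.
Standard form: ωn²/(s²+2ζωn·s+ωn²).
const=81=ωn² → ωn=9, s coeff=34.2=2ζωn → ζ=1.9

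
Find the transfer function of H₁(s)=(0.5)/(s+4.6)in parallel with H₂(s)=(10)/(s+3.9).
Parallel: H = H₁ + H₂ = (n₁·d₂ + n₂·d₁)/(d₁·d₂).
n₁·d₂ = 0.5*s + 1.95. n₂·d₁ = 10*s + 46. Sum = 10.5*s + 47.95. d₁·d₂ = s^2 + 8.5*s + 17.94.
H(s) = (10.5*s + 47.95)/(s^2 + 8.5*s + 17.94)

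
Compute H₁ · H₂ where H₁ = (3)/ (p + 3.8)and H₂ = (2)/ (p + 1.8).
Series: H = H₁ · H₂ = (n₁·n₂)/(d₁·d₂).
Num: n₁·n₂ = 6. Den: d₁·d₂ = p^2 + 5.6*p + 6.84.
H(p) = (6)/(p^2 + 5.6*p + 6.84)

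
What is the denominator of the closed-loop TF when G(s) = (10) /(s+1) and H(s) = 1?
Characteristic poly = G_den * H_den + G_num * H_num = (s + 1) + (10) = s + 11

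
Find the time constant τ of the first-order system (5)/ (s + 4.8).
First-order system: τ = -1/pole. Pole = -4.8. τ = -1/(-4.8) = 0.2083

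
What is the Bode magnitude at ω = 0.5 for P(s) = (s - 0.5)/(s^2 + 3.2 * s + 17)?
Substitute s = j*0.5: P(j0.5) = -0.0267552 + 0.0324065j.
|P(j0.5)| = sqrt(Re² + Im²) = 0.04202.
20*log₁₀(0.04202) = -27.53 dB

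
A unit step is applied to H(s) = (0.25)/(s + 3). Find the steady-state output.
FVT: lim_{t→∞} y(t) = lim_{s→0} s*Y(s) where Y(s) = H(s)/s.
= lim_{s→0} H(s) = H(0) = num(0)/den(0) = 0.25/3 = 0.08333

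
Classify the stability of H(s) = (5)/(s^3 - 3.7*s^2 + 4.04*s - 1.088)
Denominator: s^3 - 3.7*s^2 + 4.04*s - 1.088 = (s - 1.6)(s - 1.7)(s - 0.4). Poles: 0.4, 1.6, 1.7. Unstable (3 pole(s) in RHP)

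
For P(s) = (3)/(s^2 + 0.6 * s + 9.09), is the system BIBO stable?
Denominator: s^2 + 0.6*s + 9.09. Poles: -0.3 + 3j, -0.3 - 3j. All Re(p)<0: Yes (stable)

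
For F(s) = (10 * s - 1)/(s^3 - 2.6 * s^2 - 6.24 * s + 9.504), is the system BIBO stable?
Denominator: s^3 - 2.6*s^2 - 6.24*s + 9.504 = (s - 3.6)(s - 1.2)(s + 2.2). Poles: -2.2, 1.2, 3.6. All Re(p)<0: No (unstable)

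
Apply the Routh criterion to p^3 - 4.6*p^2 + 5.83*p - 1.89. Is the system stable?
Routh array:
p^3: [1, 5.83]; p^2: [-4.6, -1.89]; p^1: [5.41913]; p^0: [-1.89]
First column: [1, -4.6, 5.41913, -1.89]. Sign changes = 3.
No, unstable (3 RHP root(s))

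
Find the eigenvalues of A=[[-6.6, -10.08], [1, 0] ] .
Eigenvalues solve det(λI - A) = 0.
Characteristic polynomial: λ^2 + 6.6*λ + 10.08 = 0.
Factor: (λ + 4.2)(λ + 2.4) = 0.
Roots: -2.4, -4.2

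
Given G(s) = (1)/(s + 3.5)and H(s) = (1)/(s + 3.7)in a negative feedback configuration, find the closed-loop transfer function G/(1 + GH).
Closed-loop T = G/(1+GH).
Numerator: G_num * H_den = s + 3.7.
Denominator: G_den * H_den + G_num * H_num = (s^2 + 7.2*s + 12.95) + (1) = s^2 + 7.2*s + 13.95.
T(s) = (s + 3.7)/(s^2 + 7.2*s + 13.95)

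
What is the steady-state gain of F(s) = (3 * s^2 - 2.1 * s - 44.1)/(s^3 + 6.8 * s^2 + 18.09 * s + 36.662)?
DC gain = F(0) = num(0)/den(0) = -44.1/36.662 = -1.203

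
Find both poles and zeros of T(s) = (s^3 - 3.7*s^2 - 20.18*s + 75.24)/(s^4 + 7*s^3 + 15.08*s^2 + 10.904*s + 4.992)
Set denominator = 0: s^4 + 7*s^3 + 15.08*s^2 + 10.904*s + 4.992 = (s + 3)(s + 3.2)(s^2 + 0.8*s + 0.52) = 0 → Poles: -0.4 + 0.6j, -0.4 - 0.6j, -3, -3.2
Set numerator = 0: s^3 - 3.7*s^2 - 20.18*s + 75.24 = (s + 4.5)(s - 4.4)(s - 3.8) = 0 → Zeros: -4.5, 3.8, 4.4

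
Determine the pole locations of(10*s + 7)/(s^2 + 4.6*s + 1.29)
Set denominator = 0: s^2 + 4.6*s + 1.29 = (s + 4.3)(s + 0.3) = 0 → Poles: -0.3, -4.3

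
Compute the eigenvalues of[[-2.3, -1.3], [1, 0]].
Eigenvalues solve det(λI - A) = 0.
Characteristic polynomial: λ^2 + 2.3*λ + 1.3 = 0.
Factor: (λ + 1)(λ + 1.3) = 0.
Roots: -1, -1.3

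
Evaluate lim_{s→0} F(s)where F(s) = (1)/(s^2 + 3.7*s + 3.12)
DC gain = F(0) = num(0)/den(0) = 1/3.12 = 0.3205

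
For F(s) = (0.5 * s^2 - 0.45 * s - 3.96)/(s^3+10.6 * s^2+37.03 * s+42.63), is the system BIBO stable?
Denominator: s^3 + 10.6*s^2 + 37.03*s + 42.63 = (s + 4.2)(s + 2.9)(s + 3.5). Poles: -2.9, -3.5, -4.2. All Re(p)<0: Yes (stable)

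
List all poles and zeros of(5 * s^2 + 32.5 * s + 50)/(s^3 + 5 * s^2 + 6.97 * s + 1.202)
Set denominator = 0: s^3 + 5*s^2 + 6.97*s + 1.202 = (s + 0.2)(s^2 + 4.8*s + 6.01) = 0 → Poles: -0.2, -2.4 + 0.5j, -2.4 - 0.5j
Set numerator = 0: 5*s^2 + 32.5*s + 50 = 5*(s + 2.5)(s + 4) = 0 → Zeros: -2.5, -4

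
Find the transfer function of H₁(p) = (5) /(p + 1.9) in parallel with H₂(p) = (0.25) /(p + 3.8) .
Parallel: H = H₁ + H₂ = (n₁·d₂ + n₂·d₁)/(d₁·d₂).
n₁·d₂ = 5*p + 19. n₂·d₁ = 0.25*p + 0.475. Sum = 5.25*p + 19.475. d₁·d₂ = p^2 + 5.7*p + 7.22.
H(p) = (5.25*p + 19.475)/(p^2 + 5.7*p + 7.22)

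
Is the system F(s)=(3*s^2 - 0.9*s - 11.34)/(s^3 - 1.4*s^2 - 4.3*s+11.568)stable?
Denominator: s^3 - 1.4*s^2 - 4.3*s + 11.568 = (s + 2.4)(s^2 - 3.8*s + 4.82). Poles: -2.4, 1.9 + 1.1j, 1.9 - 1.1j. All Re(p)<0: No (unstable)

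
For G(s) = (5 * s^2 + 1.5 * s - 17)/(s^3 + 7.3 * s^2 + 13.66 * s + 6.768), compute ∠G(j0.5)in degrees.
Substitute s = j*0.5: G(j0.5) = -1.22756 + 1.81688j.
∠G(j0.5) = atan2(Im, Re) = atan2(1.81688, -1.22756) = 124.04°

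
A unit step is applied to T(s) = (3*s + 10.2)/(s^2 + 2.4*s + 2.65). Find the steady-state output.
FVT: lim_{t→∞} y(t) = lim_{s→0} s*Y(s) where Y(s) = T(s)/s.
= lim_{s→0} T(s) = T(0) = num(0)/den(0) = 10.2/2.65 = 3.849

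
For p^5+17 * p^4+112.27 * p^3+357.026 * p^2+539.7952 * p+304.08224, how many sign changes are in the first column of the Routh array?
Routh array:
p^5: [1, 112.27, 539.7952]; p^4: [17, 357.026, 304.08224]; p^3: [91.2685, 521.908]; p^2: [259.814, 304.08224]; p^1: [415.089]; p^0: [304.08224]
First column: [1, 17, 91.2685, 259.814, 415.089, 304.08224]. Sign changes = 0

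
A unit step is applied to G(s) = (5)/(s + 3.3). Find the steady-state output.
FVT: lim_{t→∞} y(t) = lim_{s→0} s*Y(s) where Y(s) = G(s)/s.
= lim_{s→0} G(s) = G(0) = num(0)/den(0) = 5/3.3 = 1.515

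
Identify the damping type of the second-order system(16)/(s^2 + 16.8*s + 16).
Standard form: ωn²/(s²+2ζωn·s+ωn²) gives ωn=4, ζ=2.1.
Overdamped (ζ = 2.1 > 1)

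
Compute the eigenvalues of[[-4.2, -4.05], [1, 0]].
Eigenvalues solve det(λI - A) = 0.
Characteristic polynomial: λ^2 + 4.2*λ + 4.05 = 0.
Factor: (λ + 1.5)(λ + 2.7) = 0.
Roots: -1.5, -2.7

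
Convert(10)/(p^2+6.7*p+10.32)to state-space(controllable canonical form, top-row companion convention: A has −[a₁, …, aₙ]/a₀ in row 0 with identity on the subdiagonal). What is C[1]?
Reachable canonical form: C = numerator coefficients (right-aligned, zero-padded to length n).
num = 10, C = [[0, 10]].
C[1] = 10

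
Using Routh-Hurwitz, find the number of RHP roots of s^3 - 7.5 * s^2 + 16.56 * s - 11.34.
Routh array:
s^3: [1, 16.56]; s^2: [-7.5, -11.34]; s^1: [15.048]; s^0: [-11.34]
First column: [1, -7.5, 15.048, -11.34]. Sign changes = RHP roots = 3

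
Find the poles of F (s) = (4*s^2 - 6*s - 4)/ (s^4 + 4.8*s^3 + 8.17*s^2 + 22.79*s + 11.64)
Set denominator = 0: s^4 + 4.8*s^3 + 8.17*s^2 + 22.79*s + 11.64 = (s + 4)(s + 0.6)(s^2 + 0.2*s + 4.85) = 0 → Poles: -0.1 + 2.2j, -0.1 - 2.2j, -0.6, -4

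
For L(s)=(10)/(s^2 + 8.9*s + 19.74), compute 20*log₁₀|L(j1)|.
Substitute s = j*1: L(j1) = 0.435411 - 0.206786j.
|L(j1)| = sqrt(Re² + Im²) = 0.482.
20*log₁₀(0.482) = -6.34 dB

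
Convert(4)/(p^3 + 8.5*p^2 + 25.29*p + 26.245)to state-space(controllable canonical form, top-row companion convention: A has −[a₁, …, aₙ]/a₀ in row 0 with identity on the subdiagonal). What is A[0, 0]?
Reachable canonical form for den = p^3 + 8.5*p^2 + 25.29*p + 26.245: top row of A = -[a₁,a₂,...,aₙ]/a₀, ones on the subdiagonal, zeros elsewhere.
A = [[-8.5, -25.29, -26.245], [1, 0, 0], [0, 1, 0]].
A[0,0] = -8.5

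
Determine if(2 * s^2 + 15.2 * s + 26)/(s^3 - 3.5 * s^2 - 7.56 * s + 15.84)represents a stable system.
Denominator: s^3 - 3.5*s^2 - 7.56*s + 15.84 = (s - 4.4)(s - 1.5)(s + 2.4). Poles: -2.4, 1.5, 4.4. All Re(p)<0: No (unstable)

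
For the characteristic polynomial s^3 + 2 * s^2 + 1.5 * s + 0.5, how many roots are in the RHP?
s^3 + 2*s^2 + 1.5*s + 0.5 = (s + 1)(s^2 + s + 0.5). Poles: -0.5 + 0.5j, -0.5 - 0.5j, -1. RHP poles (Re>0): 0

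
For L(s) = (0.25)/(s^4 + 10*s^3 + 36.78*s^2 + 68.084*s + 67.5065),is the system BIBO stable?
Denominator: s^4 + 10*s^3 + 36.78*s^2 + 68.084*s + 67.5065 = (s + 4.1)(s + 3.7)(s^2 + 2.2*s + 4.45). Poles: -1.1 + 1.8j, -1.1 - 1.8j, -3.7, -4.1. All Re(p)<0: Yes (stable)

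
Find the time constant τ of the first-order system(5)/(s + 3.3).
First-order system: τ = -1/pole. Pole = -3.3. τ = -1/(-3.3) = 0.303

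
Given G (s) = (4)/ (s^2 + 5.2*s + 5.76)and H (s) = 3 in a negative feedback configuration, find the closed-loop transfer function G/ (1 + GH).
Closed-loop T = G/(1+GH).
Numerator: G_num * H_den = 4.
Denominator: G_den * H_den + G_num * H_num = (s^2 + 5.2*s + 5.76) + (12) = s^2 + 5.2*s + 17.76.
T(s) = (4)/(s^2 + 5.2*s + 17.76)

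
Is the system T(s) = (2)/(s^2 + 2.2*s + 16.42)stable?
Denominator: s^2 + 2.2*s + 16.42. Poles: -1.1 + 3.9j, -1.1 - 3.9j. All Re(p)<0: Yes (stable)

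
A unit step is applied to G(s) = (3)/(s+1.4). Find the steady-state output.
FVT: lim_{t→∞} y(t) = lim_{s→0} s*Y(s) where Y(s) = G(s)/s.
= lim_{s→0} G(s) = G(0) = num(0)/den(0) = 3/1.4 = 2.143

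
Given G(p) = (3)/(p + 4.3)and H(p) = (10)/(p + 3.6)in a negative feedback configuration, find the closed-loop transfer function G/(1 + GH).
Closed-loop T = G/(1+GH).
Numerator: G_num * H_den = 3*p + 10.8.
Denominator: G_den * H_den + G_num * H_num = (p^2 + 7.9*p + 15.48) + (30) = p^2 + 7.9*p + 45.48.
T(p) = (3*p + 10.8)/(p^2 + 7.9*p + 45.48)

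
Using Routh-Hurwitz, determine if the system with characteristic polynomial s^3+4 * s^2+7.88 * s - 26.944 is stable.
Routh array:
s^3: [1, 7.88]; s^2: [4, -26.944]; s^1: [14.616]; s^0: [-26.944]
First column: [1, 4, 14.616, -26.944]. Sign changes = 1.
No, unstable (1 RHP root(s))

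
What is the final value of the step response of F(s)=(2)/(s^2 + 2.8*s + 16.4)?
FVT: lim_{t→∞} y(t) = lim_{s→0} s*Y(s) where Y(s) = F(s)/s.
= lim_{s→0} F(s) = F(0) = num(0)/den(0) = 2/16.4 = 0.122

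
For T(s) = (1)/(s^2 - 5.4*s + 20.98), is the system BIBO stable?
Denominator: s^2 - 5.4*s + 20.98. Poles: 2.7 + 3.7j, 2.7 - 3.7j. All Re(p)<0: No (unstable)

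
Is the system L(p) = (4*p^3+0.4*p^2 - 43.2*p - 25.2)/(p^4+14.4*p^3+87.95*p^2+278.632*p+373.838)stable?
Denominator: p^4 + 14.4*p^3 + 87.95*p^2 + 278.632*p + 373.838 = (p + 4.7)(p + 4.1)(p^2 + 5.6*p + 19.4). Poles: -2.8 + 3.4j, -2.8 - 3.4j, -4.1, -4.7. All Re(p)<0: Yes (stable)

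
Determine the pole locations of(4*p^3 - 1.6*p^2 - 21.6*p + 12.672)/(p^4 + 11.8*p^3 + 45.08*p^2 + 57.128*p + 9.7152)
Set denominator = 0: p^4 + 11.8*p^3 + 45.08*p^2 + 57.128*p + 9.7152 = (p + 0.2)(p + 4.8)(p + 2.2)(p + 4.6) = 0 → Poles: -0.2, -2.2, -4.6, -4.8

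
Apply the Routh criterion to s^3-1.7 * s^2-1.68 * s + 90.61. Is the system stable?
Routh array:
s^3: [1, -1.68]; s^2: [-1.7, 90.61]; s^1: [51.62]; s^0: [90.61]
First column: [1, -1.7, 51.62, 90.61]. Sign changes = 2.
No, unstable (2 RHP root(s))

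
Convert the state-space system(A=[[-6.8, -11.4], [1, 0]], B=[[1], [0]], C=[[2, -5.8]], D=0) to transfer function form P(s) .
P(s) = C(sI - A)⁻¹B + D.
Characteristic polynomial det(sI - A) = s^2 + 6.8*s + 11.4.
Numerator from C·adj(sI-A)·B + D·det(sI-A) = 2*s - 5.8.
P(s) = (2*s - 5.8)/(s^2 + 6.8*s + 11.4)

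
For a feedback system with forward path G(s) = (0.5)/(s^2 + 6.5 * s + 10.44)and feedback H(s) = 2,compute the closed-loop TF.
Closed-loop T = G/(1+GH).
Numerator: G_num * H_den = 0.5.
Denominator: G_den * H_den + G_num * H_num = (s^2 + 6.5*s + 10.44) + (1) = s^2 + 6.5*s + 11.44.
T(s) = (0.5)/(s^2 + 6.5*s + 11.44)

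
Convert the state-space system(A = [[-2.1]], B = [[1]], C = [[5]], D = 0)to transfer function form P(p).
P(p) = C(pI - A)⁻¹B + D.
Characteristic polynomial det(pI - A) = p + 2.1.
Numerator from C·adj(pI-A)·B + D·det(pI-A) = 5.
P(p) = (5)/(p + 2.1)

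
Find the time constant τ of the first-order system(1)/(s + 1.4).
First-order system: τ = -1/pole. Pole = -1.4. τ = -1/(-1.4) = 0.7143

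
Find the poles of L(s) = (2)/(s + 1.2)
Set denominator = 0: s + 1.2 = 0 → Poles: -1.2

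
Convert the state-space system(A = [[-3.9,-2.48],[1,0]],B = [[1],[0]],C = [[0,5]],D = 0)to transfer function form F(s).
F(s) = C(sI - A)⁻¹B + D.
Characteristic polynomial det(sI - A) = s^2 + 3.9*s + 2.48.
Numerator from C·adj(sI-A)·B + D·det(sI-A) = 5.
F(s) = (5)/(s^2 + 3.9*s + 2.48)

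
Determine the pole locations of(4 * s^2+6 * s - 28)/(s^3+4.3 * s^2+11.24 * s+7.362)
Set denominator = 0: s^3 + 4.3*s^2 + 11.24*s + 7.362 = (s + 0.9)(s^2 + 3.4*s + 8.18) = 0 → Poles: -0.9, -1.7 + 2.3j, -1.7 - 2.3j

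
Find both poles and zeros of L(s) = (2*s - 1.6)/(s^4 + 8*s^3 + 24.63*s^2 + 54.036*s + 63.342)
Set denominator = 0: s^4 + 8*s^3 + 24.63*s^2 + 54.036*s + 63.342 = (s + 2.3)(s + 4.5)(s^2 + 1.2*s + 6.12) = 0 → Poles: -0.6 + 2.4j, -0.6 - 2.4j, -2.3, -4.5
Set numerator = 0: 2*s - 1.6 = 0 → Zeros: 0.8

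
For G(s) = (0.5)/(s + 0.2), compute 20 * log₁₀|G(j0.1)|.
Substitute s = j*0.1: G(j0.1) = 2 - 1j.
|G(j0.1)| = sqrt(Re² + Im²) = 2.236.
20*log₁₀(2.236) = 6.99 dB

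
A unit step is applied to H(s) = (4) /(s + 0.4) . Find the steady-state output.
FVT: lim_{t→∞} y(t) = lim_{s→0} s*Y(s) where Y(s) = H(s)/s.
= lim_{s→0} H(s) = H(0) = num(0)/den(0) = 4/0.4 = 10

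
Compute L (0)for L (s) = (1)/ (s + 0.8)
DC gain = L(0) = num(0)/den(0) = 1/0.8 = 1.25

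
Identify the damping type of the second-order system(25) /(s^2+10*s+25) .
Standard form: ωn²/(s²+2ζωn·s+ωn²) gives ωn=5, ζ=1.
Critically damped (ζ = 1)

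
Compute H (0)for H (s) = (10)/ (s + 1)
DC gain = H(0) = num(0)/den(0) = 10/1 = 10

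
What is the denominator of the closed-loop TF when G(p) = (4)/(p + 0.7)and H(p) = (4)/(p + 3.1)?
Characteristic poly = G_den * H_den + G_num * H_num = (p^2 + 3.8*p + 2.17) + (16) = p^2 + 3.8*p + 18.17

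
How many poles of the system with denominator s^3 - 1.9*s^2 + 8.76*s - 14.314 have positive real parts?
s^3 - 1.9*s^2 + 8.76*s - 14.314 = (s - 1.7)(s^2 - 0.2*s + 8.42). Poles: 0.1 + 2.9j, 0.1 - 2.9j, 1.7. RHP poles (Re>0): 3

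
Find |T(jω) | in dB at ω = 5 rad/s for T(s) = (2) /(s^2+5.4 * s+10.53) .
Substitute s = j*5: T(j5) = -0.0308404 - 0.0575459j.
|T(j5)| = sqrt(Re² + Im²) = 0.06529.
20*log₁₀(0.06529) = -23.70 dB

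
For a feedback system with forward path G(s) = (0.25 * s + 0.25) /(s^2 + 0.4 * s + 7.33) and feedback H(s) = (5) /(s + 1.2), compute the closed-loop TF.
Closed-loop T = G/(1+GH).
Numerator: G_num * H_den = 0.25*s^2 + 0.55*s + 0.3.
Denominator: G_den * H_den + G_num * H_num = (s^3 + 1.6*s^2 + 7.81*s + 8.796) + (1.25*s + 1.25) = s^3 + 1.6*s^2 + 9.06*s + 10.046.
T(s) = (0.25*s^2 + 0.55*s + 0.3)/(s^3 + 1.6*s^2 + 9.06*s + 10.046)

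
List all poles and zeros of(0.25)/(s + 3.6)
Set denominator = 0: s + 3.6 = 0 → Poles: -3.6
Numerator is a nonzero constant (0.25) → Zeros: none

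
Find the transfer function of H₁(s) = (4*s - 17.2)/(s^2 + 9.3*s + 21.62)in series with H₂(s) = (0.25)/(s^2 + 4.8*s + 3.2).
Series: H = H₁ · H₂ = (n₁·n₂)/(d₁·d₂).
Num: n₁·n₂ = s - 4.3. Den: d₁·d₂ = s^4 + 14.1*s^3 + 69.46*s^2 + 133.536*s + 69.184.
H(s) = (s - 4.3)/(s^4 + 14.1*s^3 + 69.46*s^2 + 133.536*s + 69.184)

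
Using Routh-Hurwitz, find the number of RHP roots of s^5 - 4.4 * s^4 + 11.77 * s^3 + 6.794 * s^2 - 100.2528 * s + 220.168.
Routh array:
s^5: [1, 11.77, -100.2528]; s^4: [-4.4, 6.794, 220.168]; s^3: [13.3141, -50.2146]; s^2: [-9.80077, 220.168]; s^1: [248.878]; s^0: [220.168]
First column: [1, -4.4, 13.3141, -9.80077, 248.878, 220.168]. Sign changes = RHP roots = 4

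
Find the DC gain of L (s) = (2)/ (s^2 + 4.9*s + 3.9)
DC gain = L(0) = num(0)/den(0) = 2/3.9 = 0.5128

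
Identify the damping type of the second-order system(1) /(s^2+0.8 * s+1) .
Standard form: ωn²/(s²+2ζωn·s+ωn²) gives ωn=1, ζ=0.4.
Underdamped (ζ = 0.4 < 1)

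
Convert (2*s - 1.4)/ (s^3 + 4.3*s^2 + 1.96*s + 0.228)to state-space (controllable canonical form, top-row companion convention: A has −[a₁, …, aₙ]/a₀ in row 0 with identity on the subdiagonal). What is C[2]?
Reachable canonical form: C = numerator coefficients (right-aligned, zero-padded to length n).
num = 2*s - 1.4, C = [[0, 2, -1.4]].
C[2] = -1.4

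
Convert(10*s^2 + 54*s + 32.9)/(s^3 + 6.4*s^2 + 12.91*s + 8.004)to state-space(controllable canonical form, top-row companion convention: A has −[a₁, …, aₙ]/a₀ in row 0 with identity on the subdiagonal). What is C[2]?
Reachable canonical form: C = numerator coefficients (right-aligned, zero-padded to length n).
num = 10*s^2 + 54*s + 32.9, C = [[10, 54, 32.9]].
C[2] = 32.9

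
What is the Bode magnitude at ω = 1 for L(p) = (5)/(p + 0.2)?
Substitute p = j*1: L(j1) = 0.961538 - 4.80769j.
|L(j1)| = sqrt(Re² + Im²) = 4.903.
20*log₁₀(4.903) = 13.81 dB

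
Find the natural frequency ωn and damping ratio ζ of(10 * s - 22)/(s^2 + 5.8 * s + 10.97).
Underdamped: complex pole -2.9 + 1.6j. ωn = |pole| = 3.312, ζ = -Re(pole)/ωn = 0.8756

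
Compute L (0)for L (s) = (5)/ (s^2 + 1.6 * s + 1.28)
DC gain = L(0) = num(0)/den(0) = 5/1.28 = 3.906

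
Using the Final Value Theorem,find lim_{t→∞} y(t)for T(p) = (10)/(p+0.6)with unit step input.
FVT: lim_{t→∞} y(t) = lim_{p→0} p*Y(p) where Y(p) = T(p)/p.
= lim_{p→0} T(p) = T(0) = num(0)/den(0) = 10/0.6 = 16.67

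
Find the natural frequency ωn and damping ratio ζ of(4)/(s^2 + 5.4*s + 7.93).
Underdamped: complex pole -2.7 + 0.8j. ωn = |pole| = 2.816, ζ = -Re(pole)/ωn = 0.9588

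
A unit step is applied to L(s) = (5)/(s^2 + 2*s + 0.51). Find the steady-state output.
FVT: lim_{t→∞} y(t) = lim_{s→0} s*Y(s) where Y(s) = L(s)/s.
= lim_{s→0} L(s) = L(0) = num(0)/den(0) = 5/0.51 = 9.804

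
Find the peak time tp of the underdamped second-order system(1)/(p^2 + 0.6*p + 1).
Standard form: ωn²/(p²+2ζωn·p+ωn²) → ωn = 1, ζ = 0.3.
ωd = ωn·√(1-ζ²) = 1·√(1-0.3²) = 0.9539.
tp = π/ωd = π/0.9539 = 3.293 s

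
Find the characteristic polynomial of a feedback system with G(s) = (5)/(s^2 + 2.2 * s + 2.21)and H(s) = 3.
Characteristic poly = G_den * H_den + G_num * H_num = (s^2 + 2.2*s + 2.21) + (15) = s^2 + 2.2*s + 17.21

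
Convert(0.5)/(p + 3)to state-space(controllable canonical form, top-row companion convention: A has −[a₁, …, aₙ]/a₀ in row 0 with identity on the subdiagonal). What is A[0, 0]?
Reachable canonical form for den = p + 3: top row of A = -[a₁,a₂,...,aₙ]/a₀, ones on the subdiagonal, zeros elsewhere.
A = [[-3]].
A[0,0] = -3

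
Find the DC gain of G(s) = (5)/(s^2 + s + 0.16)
DC gain = G(0) = num(0)/den(0) = 5/0.16 = 31.25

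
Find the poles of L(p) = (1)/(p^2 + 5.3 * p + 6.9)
Set denominator = 0: p^2 + 5.3*p + 6.9 = (p + 3)(p + 2.3) = 0 → Poles: -2.3, -3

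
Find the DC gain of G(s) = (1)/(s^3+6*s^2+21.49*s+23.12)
DC gain = G(0) = num(0)/den(0) = 1/23.12 = 0.04325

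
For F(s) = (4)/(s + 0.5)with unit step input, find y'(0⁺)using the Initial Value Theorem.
IVT: y'(0⁺) = lim_{s→∞} s²·Y(s) = lim_{s→∞} s·F(s).
deg(num) = 0, deg(den) = 1, relative degree = 1, so s·F(s) → (leading num)/(leading den) = 4/1 = 4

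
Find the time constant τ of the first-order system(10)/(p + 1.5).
First-order system: τ = -1/pole. Pole = -1.5. τ = -1/(-1.5) = 0.6667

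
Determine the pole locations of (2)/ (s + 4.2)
Set denominator = 0: s + 4.2 = 0 → Poles: -4.2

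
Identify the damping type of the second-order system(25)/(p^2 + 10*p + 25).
Standard form: ωn²/(p²+2ζωn·p+ωn²) gives ωn=5, ζ=1.
Critically damped (ζ = 1)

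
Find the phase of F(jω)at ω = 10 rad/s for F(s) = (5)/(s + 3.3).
Substitute s = j*10: F(j10) = 0.148796 - 0.450897j.
∠F(j10) = atan2(Im, Re) = atan2(-0.450897, 0.148796) = -71.74°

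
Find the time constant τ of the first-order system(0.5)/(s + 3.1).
First-order system: τ = -1/pole. Pole = -3.1. τ = -1/(-3.1) = 0.3226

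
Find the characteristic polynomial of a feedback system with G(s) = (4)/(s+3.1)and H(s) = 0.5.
Characteristic poly = G_den * H_den + G_num * H_num = (s + 3.1) + (2) = s + 5.1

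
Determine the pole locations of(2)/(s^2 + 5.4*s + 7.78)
Set denominator = 0: s^2 + 5.4*s + 7.78 = 0 → Poles: -2.7 + 0.7j, -2.7 - 0.7j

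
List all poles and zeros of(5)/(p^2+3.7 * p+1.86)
Set denominator = 0: p^2 + 3.7*p + 1.86 = (p + 3.1)(p + 0.6) = 0 → Poles: -0.6, -3.1
Numerator is a nonzero constant (5) → Zeros: none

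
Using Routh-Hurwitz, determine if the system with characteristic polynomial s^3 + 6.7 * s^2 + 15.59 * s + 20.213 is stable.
Routh array:
s^3: [1, 15.59]; s^2: [6.7, 20.213]; s^1: [12.5731]; s^0: [20.213]
First column: [1, 6.7, 12.5731, 20.213]. Sign changes = 0.
Yes, stable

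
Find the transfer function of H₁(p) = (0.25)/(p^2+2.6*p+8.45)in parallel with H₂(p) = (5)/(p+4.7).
Parallel: H = H₁ + H₂ = (n₁·d₂ + n₂·d₁)/(d₁·d₂).
n₁·d₂ = 0.25*p + 1.175. n₂·d₁ = 5*p^2 + 13*p + 42.25. Sum = 5*p^2 + 13.25*p + 43.425. d₁·d₂ = p^3 + 7.3*p^2 + 20.67*p + 39.715.
H(p) = (5*p^2 + 13.25*p + 43.425)/(p^3 + 7.3*p^2 + 20.67*p + 39.715)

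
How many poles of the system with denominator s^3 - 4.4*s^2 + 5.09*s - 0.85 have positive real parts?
s^3 - 4.4*s^2 + 5.09*s - 0.85 = (s - 1.7)(s - 2.5)(s - 0.2). Poles: 0.2, 1.7, 2.5. RHP poles (Re>0): 3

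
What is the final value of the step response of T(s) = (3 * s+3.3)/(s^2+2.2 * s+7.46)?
FVT: lim_{t→∞} y(t) = lim_{s→0} s*Y(s) where Y(s) = T(s)/s.
= lim_{s→0} T(s) = T(0) = num(0)/den(0) = 3.3/7.46 = 0.4424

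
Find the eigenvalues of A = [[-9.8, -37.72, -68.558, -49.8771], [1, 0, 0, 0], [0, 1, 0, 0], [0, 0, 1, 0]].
Eigenvalues solve det(λI - A) = 0.
Characteristic polynomial: λ^4 + 9.8*λ^3 + 37.72*λ^2 + 68.558*λ + 49.8771 = 0.
Factor: (λ + 2.9)(λ + 2.7)(λ^2 + 4.2*λ + 6.37) = 0.
Roots: -2.1 + 1.4j, -2.1 - 1.4j, -2.7, -2.9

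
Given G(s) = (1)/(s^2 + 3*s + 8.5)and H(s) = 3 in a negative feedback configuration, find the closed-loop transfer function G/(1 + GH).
Closed-loop T = G/(1+GH).
Numerator: G_num * H_den = 1.
Denominator: G_den * H_den + G_num * H_num = (s^2 + 3*s + 8.5) + (3) = s^2 + 3*s + 11.5.
T(s) = (1)/(s^2 + 3*s + 11.5)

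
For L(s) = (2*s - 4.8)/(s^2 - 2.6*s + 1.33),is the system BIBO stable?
Denominator: s^2 - 2.6*s + 1.33 = (s - 1.9)(s - 0.7). Poles: 0.7, 1.9. All Re(p)<0: No (unstable)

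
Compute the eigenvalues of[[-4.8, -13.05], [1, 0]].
Eigenvalues solve det(λI - A) = 0.
Characteristic polynomial: λ^2 + 4.8*λ + 13.05 = 0.
Roots: -2.4 + 2.7j, -2.4 - 2.7j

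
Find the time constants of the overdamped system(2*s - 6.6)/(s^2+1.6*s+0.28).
Overdamped: real poles at -1.4, -0.2. τ = -1/pole → τ₁ = 0.7143, τ₂ = 5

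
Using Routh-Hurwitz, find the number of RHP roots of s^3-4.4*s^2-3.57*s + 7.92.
Routh array:
s^3: [1, -3.57]; s^2: [-4.4, 7.92]; s^1: [-1.77]; s^0: [7.92]
First column: [1, -4.4, -1.77, 7.92]. Sign changes = RHP roots = 2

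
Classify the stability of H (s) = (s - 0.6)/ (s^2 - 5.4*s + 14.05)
Denominator: s^2 - 5.4*s + 14.05. Poles: 2.7 + 2.6j, 2.7 - 2.6j. Unstable (2 pole(s) in RHP)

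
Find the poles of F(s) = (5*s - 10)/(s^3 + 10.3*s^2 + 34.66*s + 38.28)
Set denominator = 0: s^3 + 10.3*s^2 + 34.66*s + 38.28 = (s + 4.4)(s + 3)(s + 2.9) = 0 → Poles: -2.9, -3, -4.4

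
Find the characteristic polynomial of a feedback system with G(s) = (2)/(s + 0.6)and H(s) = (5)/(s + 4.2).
Characteristic poly = G_den * H_den + G_num * H_num = (s^2 + 4.8*s + 2.52) + (10) = s^2 + 4.8*s + 12.52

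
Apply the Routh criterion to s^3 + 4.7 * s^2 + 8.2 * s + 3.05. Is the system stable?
Routh array:
s^3: [1, 8.2]; s^2: [4.7, 3.05]; s^1: [7.55106]; s^0: [3.05]
First column: [1, 4.7, 7.55106, 3.05]. Sign changes = 0.
Yes, stable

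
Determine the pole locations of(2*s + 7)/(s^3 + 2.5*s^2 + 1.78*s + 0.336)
Set denominator = 0: s^3 + 2.5*s^2 + 1.78*s + 0.336 = (s + 0.8)(s + 1.4)(s + 0.3) = 0 → Poles: -0.3, -0.8, -1.4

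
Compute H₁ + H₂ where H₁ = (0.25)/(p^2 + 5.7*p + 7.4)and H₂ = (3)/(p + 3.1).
Parallel: H = H₁ + H₂ = (n₁·d₂ + n₂·d₁)/(d₁·d₂).
n₁·d₂ = 0.25*p + 0.775. n₂·d₁ = 3*p^2 + 17.1*p + 22.2. Sum = 3*p^2 + 17.35*p + 22.975. d₁·d₂ = p^3 + 8.8*p^2 + 25.07*p + 22.94.
H(p) = (3*p^2 + 17.35*p + 22.975)/(p^3 + 8.8*p^2 + 25.07*p + 22.94)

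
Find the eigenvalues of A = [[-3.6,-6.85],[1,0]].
Eigenvalues solve det(λI - A) = 0.
Characteristic polynomial: λ^2 + 3.6*λ + 6.85 = 0.
Roots: -1.8 + 1.9j, -1.8 - 1.9j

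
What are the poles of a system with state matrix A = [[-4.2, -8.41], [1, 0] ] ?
Eigenvalues solve det(λI - A) = 0.
Characteristic polynomial: λ^2 + 4.2*λ + 8.41 = 0.
Roots: -2.1 + 2j, -2.1 - 2j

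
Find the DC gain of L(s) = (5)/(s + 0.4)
DC gain = L(0) = num(0)/den(0) = 5/0.4 = 12.5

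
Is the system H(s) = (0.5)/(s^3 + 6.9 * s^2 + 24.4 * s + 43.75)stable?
Denominator: s^3 + 6.9*s^2 + 24.4*s + 43.75 = (s + 3.5)(s^2 + 3.4*s + 12.5). Poles: -1.7 + 3.1j, -1.7 - 3.1j, -3.5. All Re(p)<0: Yes (stable)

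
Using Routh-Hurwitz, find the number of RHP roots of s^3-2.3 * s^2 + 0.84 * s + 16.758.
Routh array:
s^3: [1, 0.84]; s^2: [-2.3, 16.758]; s^1: [8.12609]; s^0: [16.758]
First column: [1, -2.3, 8.12609, 16.758]. Sign changes = RHP roots = 2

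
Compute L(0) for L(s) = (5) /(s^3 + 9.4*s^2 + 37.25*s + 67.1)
DC gain = L(0) = num(0)/den(0) = 5/67.1 = 0.07452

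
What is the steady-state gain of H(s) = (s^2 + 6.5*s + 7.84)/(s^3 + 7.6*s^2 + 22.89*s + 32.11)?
DC gain = H(0) = num(0)/den(0) = 7.84/32.11 = 0.2442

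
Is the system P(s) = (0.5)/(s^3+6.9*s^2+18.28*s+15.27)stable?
Denominator: s^3 + 6.9*s^2 + 18.28*s + 15.27 = (s + 1.5)(s^2 + 5.4*s + 10.18). Poles: -1.5, -2.7 + 1.7j, -2.7 - 1.7j. All Re(p)<0: Yes (stable)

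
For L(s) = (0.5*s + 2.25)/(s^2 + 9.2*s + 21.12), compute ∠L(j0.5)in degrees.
Substitute s = j*0.5: L(j0.5) = 0.105333 - 0.0112378j.
∠L(j0.5) = atan2(Im, Re) = atan2(-0.0112378, 0.105333) = -6.09°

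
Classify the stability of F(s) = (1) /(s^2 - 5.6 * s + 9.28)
Denominator: s^2 - 5.6*s + 9.28. Poles: 2.8 + 1.2j, 2.8 - 1.2j. Unstable (2 pole(s) in RHP)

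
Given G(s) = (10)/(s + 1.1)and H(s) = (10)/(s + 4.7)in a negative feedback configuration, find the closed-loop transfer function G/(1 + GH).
Closed-loop T = G/(1+GH).
Numerator: G_num * H_den = 10*s + 47.
Denominator: G_den * H_den + G_num * H_num = (s^2 + 5.8*s + 5.17) + (100) = s^2 + 5.8*s + 105.17.
T(s) = (10*s + 47)/(s^2 + 5.8*s + 105.17)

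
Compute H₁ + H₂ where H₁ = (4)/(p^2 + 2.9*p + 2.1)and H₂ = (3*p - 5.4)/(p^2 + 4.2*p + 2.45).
Parallel: H = H₁ + H₂ = (n₁·d₂ + n₂·d₁)/(d₁·d₂).
n₁·d₂ = 4*p^2 + 16.8*p + 9.8. n₂·d₁ = 3*p^3 + 3.3*p^2 - 9.36*p - 11.34. Sum = 3*p^3 + 7.3*p^2 + 7.44*p - 1.54. d₁·d₂ = p^4 + 7.1*p^3 + 16.73*p^2 + 15.925*p + 5.145.
H(p) = (3*p^3 + 7.3*p^2 + 7.44*p - 1.54)/(p^4 + 7.1*p^3 + 16.73*p^2 + 15.925*p + 5.145)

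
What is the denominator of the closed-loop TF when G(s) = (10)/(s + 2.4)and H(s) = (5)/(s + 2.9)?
Characteristic poly = G_den * H_den + G_num * H_num = (s^2 + 5.3*s + 6.96) + (50) = s^2 + 5.3*s + 56.96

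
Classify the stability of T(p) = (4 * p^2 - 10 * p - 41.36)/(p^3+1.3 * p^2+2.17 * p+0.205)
Denominator: p^3 + 1.3*p^2 + 2.17*p + 0.205 = (p + 0.1)(p^2 + 1.2*p + 2.05). Poles: -0.1, -0.6 + 1.3j, -0.6 - 1.3j. Stable (all poles in LHP)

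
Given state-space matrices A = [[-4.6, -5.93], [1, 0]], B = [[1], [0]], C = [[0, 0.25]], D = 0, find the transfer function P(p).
P(p) = C(pI - A)⁻¹B + D.
Characteristic polynomial det(pI - A) = p^2 + 4.6*p + 5.93.
Numerator from C·adj(pI-A)·B + D·det(pI-A) = 0.25.
P(p) = (0.25)/(p^2 + 4.6*p + 5.93)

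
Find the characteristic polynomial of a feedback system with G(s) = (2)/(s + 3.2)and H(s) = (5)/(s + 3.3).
Characteristic poly = G_den * H_den + G_num * H_num = (s^2 + 6.5*s + 10.56) + (10) = s^2 + 6.5*s + 20.56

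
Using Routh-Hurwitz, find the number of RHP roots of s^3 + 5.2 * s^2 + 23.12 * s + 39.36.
Routh array:
s^3: [1, 23.12]; s^2: [5.2, 39.36]; s^1: [15.5508]; s^0: [39.36]
First column: [1, 5.2, 15.5508, 39.36]. Sign changes = RHP roots = 0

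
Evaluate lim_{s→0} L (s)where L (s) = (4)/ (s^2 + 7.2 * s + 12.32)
DC gain = L(0) = num(0)/den(0) = 4/12.32 = 0.3247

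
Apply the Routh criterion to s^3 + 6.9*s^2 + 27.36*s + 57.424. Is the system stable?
Routh array:
s^3: [1, 27.36]; s^2: [6.9, 57.424]; s^1: [19.0377]; s^0: [57.424]
First column: [1, 6.9, 19.0377, 57.424]. Sign changes = 0.
Yes, stable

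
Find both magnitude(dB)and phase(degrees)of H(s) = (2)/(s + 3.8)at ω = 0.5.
Substitute s = j*0.5: H(j0.5) = 0.517359 - 0.0680735j.
|H| = 20*log₁₀(sqrt(Re²+Im²)) = -5.65 dB.
∠H = atan2(Im, Re) = -7.50°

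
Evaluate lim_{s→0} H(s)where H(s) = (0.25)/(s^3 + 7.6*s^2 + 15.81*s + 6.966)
DC gain = H(0) = num(0)/den(0) = 0.25/6.966 = 0.03589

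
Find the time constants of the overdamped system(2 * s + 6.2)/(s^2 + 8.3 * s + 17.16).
Overdamped: real poles at -4.4, -3.9. τ = -1/pole → τ₁ = 0.2273, τ₂ = 0.2564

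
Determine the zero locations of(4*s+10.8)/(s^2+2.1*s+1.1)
Set numerator = 0: 4*s + 10.8 = 0 → Zeros: -2.7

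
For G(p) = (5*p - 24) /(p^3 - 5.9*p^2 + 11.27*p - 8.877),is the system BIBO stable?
Denominator: p^3 - 5.9*p^2 + 11.27*p - 8.877 = (p - 3.3)(p^2 - 2.6*p + 2.69). Poles: 1.3 + 1j, 1.3 - 1j, 3.3. All Re(p)<0: No (unstable)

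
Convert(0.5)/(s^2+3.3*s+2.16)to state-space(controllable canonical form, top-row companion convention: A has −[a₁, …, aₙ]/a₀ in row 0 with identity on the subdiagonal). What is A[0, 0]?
Reachable canonical form for den = s^2 + 3.3*s + 2.16: top row of A = -[a₁,a₂,...,aₙ]/a₀, ones on the subdiagonal, zeros elsewhere.
A = [[-3.3, -2.16], [1, 0]].
A[0,0] = -3.3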